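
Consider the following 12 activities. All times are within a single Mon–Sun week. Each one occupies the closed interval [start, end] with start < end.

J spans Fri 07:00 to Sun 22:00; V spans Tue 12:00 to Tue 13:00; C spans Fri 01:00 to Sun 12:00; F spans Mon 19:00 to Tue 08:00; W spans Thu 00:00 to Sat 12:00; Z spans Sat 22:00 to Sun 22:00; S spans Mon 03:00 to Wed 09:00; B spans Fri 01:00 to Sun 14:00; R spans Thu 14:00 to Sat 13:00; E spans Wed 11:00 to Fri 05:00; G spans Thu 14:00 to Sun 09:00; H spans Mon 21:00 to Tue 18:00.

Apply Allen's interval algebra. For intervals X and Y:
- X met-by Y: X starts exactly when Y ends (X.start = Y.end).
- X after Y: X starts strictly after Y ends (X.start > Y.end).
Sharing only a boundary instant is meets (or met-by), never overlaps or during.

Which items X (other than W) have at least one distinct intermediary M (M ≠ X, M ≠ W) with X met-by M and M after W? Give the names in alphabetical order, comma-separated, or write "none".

Target W = [Thu 00:00, Sat 12:00].
Intermediaries M with M after W: Z.
Via Z — items with X met-by Z: none.
Union: none.

none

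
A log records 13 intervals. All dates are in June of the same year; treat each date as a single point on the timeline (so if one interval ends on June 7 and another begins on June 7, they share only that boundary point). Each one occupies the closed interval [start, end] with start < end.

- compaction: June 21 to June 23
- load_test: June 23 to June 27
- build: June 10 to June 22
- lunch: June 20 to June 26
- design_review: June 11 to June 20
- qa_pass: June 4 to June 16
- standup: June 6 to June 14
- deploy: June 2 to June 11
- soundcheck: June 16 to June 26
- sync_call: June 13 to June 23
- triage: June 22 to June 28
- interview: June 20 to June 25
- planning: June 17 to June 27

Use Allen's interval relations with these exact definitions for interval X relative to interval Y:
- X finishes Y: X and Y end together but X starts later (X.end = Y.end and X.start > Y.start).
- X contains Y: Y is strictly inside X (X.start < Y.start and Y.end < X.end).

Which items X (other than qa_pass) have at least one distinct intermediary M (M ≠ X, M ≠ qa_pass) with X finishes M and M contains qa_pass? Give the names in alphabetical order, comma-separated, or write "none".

Target qa_pass = [June 4, June 16].
Intermediaries M with M contains qa_pass: none.
Union: none.

none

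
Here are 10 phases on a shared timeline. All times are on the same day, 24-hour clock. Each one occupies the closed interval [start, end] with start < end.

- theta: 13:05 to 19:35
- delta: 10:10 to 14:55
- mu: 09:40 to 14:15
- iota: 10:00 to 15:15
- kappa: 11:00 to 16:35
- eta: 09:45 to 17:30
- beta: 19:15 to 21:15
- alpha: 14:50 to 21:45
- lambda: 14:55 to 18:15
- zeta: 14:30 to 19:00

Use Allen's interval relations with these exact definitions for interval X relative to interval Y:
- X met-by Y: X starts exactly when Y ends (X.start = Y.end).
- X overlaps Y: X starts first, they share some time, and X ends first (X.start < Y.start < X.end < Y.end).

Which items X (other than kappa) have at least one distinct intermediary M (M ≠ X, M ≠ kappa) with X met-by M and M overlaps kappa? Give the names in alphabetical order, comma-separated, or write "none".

lambda

Target kappa = [11:00, 16:35].
Intermediaries M with M overlaps kappa: delta, iota, mu.
Via delta — items with X met-by delta: lambda.
Via iota — items with X met-by iota: none.
Via mu — items with X met-by mu: none.
Union: lambda.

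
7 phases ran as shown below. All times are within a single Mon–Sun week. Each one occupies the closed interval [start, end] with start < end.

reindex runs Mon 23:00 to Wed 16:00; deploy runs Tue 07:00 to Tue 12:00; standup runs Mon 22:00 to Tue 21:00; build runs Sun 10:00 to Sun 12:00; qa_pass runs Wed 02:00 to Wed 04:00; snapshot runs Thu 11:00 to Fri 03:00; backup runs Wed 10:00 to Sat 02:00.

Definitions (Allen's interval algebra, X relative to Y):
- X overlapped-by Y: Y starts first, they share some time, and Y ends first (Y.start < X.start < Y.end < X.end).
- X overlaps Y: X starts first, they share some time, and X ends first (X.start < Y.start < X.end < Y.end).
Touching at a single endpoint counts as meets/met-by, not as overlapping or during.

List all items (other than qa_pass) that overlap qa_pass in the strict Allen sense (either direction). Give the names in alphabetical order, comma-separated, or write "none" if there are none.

Target qa_pass = [Wed 02:00, Wed 04:00].
backup [Wed 10:00, Sat 02:00] → after → no.
build [Sun 10:00, Sun 12:00] → after → no.
deploy [Tue 07:00, Tue 12:00] → before → no.
reindex [Mon 23:00, Wed 16:00] → contains → no.
snapshot [Thu 11:00, Fri 03:00] → after → no.
standup [Mon 22:00, Tue 21:00] → before → no.
Result: none.

none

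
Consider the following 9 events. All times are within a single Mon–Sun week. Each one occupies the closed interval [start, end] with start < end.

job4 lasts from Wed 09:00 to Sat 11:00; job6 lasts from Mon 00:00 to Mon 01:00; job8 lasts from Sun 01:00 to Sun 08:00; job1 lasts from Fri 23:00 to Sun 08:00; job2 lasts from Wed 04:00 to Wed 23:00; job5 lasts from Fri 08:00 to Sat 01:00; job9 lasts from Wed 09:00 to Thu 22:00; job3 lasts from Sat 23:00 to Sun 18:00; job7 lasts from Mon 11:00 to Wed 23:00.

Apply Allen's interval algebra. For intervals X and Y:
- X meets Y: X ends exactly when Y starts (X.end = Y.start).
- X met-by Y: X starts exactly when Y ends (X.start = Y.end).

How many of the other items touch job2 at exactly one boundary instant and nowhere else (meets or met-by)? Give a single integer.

0

Target job2 = [Wed 04:00, Wed 23:00].
job1 [Fri 23:00, Sun 08:00] → after → no.
job3 [Sat 23:00, Sun 18:00] → after → no.
job4 [Wed 09:00, Sat 11:00] → overlapped-by → no.
job5 [Fri 08:00, Sat 01:00] → after → no.
job6 [Mon 00:00, Mon 01:00] → before → no.
job7 [Mon 11:00, Wed 23:00] → finished-by → no.
job8 [Sun 01:00, Sun 08:00] → after → no.
job9 [Wed 09:00, Thu 22:00] → overlapped-by → no.
Total: 0.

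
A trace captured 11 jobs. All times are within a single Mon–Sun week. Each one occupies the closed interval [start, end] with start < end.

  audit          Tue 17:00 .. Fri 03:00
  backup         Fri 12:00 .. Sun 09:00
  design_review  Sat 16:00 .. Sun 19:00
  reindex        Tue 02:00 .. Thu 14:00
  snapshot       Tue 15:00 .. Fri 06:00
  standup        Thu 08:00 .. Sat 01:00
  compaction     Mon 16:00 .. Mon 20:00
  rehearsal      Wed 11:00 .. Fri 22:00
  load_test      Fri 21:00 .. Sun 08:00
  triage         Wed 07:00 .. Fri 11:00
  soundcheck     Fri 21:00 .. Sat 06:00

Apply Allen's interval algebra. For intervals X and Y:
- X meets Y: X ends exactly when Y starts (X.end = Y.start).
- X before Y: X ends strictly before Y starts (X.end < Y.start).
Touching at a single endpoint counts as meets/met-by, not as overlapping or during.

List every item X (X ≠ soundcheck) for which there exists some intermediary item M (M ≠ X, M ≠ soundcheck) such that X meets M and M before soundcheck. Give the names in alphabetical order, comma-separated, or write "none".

none

Target soundcheck = [Fri 21:00, Sat 06:00].
Intermediaries M with M before soundcheck: audit, compaction, reindex, snapshot, triage.
Via audit — items with X meets audit: none.
Via compaction — items with X meets compaction: none.
Via reindex — items with X meets reindex: none.
Via snapshot — items with X meets snapshot: none.
Via triage — items with X meets triage: none.
Union: none.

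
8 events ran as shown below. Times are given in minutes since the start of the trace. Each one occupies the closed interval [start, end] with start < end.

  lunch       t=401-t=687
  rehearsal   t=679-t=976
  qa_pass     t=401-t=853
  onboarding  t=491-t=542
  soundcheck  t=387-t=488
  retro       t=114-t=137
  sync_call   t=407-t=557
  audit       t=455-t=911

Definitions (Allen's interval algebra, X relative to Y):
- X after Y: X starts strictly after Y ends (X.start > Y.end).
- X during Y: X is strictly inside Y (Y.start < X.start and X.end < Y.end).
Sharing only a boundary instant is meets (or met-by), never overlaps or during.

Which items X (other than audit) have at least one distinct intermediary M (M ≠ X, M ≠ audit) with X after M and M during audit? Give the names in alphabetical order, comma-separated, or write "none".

rehearsal

Target audit = [t=455, t=911].
Intermediaries M with M during audit: onboarding.
Via onboarding — items with X after onboarding: rehearsal.
Union: rehearsal.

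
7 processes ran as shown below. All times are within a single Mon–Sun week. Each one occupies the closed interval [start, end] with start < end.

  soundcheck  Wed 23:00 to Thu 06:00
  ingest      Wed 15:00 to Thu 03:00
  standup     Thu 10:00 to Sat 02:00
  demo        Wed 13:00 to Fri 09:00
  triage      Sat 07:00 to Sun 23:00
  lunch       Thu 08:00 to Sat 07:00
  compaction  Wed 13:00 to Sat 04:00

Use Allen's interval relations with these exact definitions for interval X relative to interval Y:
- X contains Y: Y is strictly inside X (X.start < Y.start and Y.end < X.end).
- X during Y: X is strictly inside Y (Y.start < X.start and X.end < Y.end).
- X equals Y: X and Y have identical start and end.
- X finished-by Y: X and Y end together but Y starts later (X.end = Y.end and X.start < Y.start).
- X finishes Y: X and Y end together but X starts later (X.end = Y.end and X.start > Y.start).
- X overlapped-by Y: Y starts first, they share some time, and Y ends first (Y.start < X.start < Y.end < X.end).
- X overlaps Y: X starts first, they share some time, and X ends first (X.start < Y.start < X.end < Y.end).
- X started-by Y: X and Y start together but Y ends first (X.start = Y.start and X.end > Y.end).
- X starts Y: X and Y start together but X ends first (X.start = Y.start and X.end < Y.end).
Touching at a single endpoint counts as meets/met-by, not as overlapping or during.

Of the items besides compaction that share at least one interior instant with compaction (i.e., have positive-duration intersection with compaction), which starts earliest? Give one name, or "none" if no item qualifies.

Target compaction = [Wed 13:00, Sat 04:00].
demo [Wed 13:00, Fri 09:00] → starts → candidate.
ingest [Wed 15:00, Thu 03:00] → during → candidate.
lunch [Thu 08:00, Sat 07:00] → overlapped-by → candidate.
soundcheck [Wed 23:00, Thu 06:00] → during → candidate.
standup [Thu 10:00, Sat 02:00] → during → candidate.
triage [Sat 07:00, Sun 23:00] → after → excluded.
Among candidates, earliest start is Wed 13:00 → demo.

demo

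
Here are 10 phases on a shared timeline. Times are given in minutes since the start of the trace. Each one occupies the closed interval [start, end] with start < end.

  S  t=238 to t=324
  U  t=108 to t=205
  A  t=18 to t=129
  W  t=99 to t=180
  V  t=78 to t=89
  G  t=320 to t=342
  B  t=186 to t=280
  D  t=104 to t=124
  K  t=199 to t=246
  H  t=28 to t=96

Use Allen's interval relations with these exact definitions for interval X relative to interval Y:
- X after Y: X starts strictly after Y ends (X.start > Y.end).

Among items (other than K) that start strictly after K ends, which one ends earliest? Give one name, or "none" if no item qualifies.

G

Target K = [t=199, t=246].
A [t=18, t=129] → before → excluded.
B [t=186, t=280] → contains → excluded.
D [t=104, t=124] → before → excluded.
G [t=320, t=342] → after → candidate.
H [t=28, t=96] → before → excluded.
S [t=238, t=324] → overlapped-by → excluded.
U [t=108, t=205] → overlaps → excluded.
V [t=78, t=89] → before → excluded.
W [t=99, t=180] → before → excluded.
Among candidates, earliest end is t=342 → G.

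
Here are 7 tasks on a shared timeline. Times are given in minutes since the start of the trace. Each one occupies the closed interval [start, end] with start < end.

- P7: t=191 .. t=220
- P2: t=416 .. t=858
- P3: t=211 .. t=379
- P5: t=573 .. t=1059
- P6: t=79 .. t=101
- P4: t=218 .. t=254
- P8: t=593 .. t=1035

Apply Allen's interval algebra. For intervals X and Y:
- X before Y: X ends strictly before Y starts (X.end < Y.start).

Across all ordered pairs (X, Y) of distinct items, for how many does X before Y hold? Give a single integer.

Checking all 42 ordered pairs for relation 'before'; matching pairs in alphabetical order:
(P3, P2): P3 before P2 ✓
(P3, P5): P3 before P5 ✓
(P3, P8): P3 before P8 ✓
(P4, P2): P4 before P2 ✓
(P4, P5): P4 before P5 ✓
(P4, P8): P4 before P8 ✓
(P6, P2): P6 before P2 ✓
(P6, P3): P6 before P3 ✓
(P6, P4): P6 before P4 ✓
(P6, P5): P6 before P5 ✓
(P6, P7): P6 before P7 ✓
(P6, P8): P6 before P8 ✓
(P7, P2): P7 before P2 ✓
(P7, P5): P7 before P5 ✓
(P7, P8): P7 before P8 ✓
Count: 15.

15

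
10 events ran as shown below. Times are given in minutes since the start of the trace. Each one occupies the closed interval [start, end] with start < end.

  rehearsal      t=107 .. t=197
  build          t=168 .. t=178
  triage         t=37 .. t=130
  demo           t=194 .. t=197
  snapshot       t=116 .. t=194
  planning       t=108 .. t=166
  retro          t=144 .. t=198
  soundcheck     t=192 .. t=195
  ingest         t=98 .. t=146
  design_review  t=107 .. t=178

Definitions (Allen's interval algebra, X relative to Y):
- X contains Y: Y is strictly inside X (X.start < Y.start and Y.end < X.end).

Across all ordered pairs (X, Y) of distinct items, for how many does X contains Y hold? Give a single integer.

9

Checking all 90 ordered pairs for relation 'contains'; matching pairs in alphabetical order:
(design_review, planning): design_review contains planning ✓
(rehearsal, build): rehearsal contains build ✓
(rehearsal, planning): rehearsal contains planning ✓
(rehearsal, snapshot): rehearsal contains snapshot ✓
(rehearsal, soundcheck): rehearsal contains soundcheck ✓
(retro, build): retro contains build ✓
(retro, demo): retro contains demo ✓
(retro, soundcheck): retro contains soundcheck ✓
(snapshot, build): snapshot contains build ✓
Count: 9.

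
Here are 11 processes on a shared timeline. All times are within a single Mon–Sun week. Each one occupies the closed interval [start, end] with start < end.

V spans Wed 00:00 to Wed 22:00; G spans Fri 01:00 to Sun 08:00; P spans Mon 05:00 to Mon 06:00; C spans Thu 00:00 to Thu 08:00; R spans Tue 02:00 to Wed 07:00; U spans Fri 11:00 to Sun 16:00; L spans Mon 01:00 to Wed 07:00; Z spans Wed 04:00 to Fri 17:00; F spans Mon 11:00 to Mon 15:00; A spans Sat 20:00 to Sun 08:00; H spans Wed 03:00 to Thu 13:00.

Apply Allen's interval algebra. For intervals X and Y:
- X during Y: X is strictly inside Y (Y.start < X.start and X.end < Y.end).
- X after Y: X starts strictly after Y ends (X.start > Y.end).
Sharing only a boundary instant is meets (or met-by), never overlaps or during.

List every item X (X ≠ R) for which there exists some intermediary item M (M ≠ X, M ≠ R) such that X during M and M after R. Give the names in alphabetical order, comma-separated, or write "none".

A

Target R = [Tue 02:00, Wed 07:00].
Intermediaries M with M after R: A, C, G, U.
Via A — items with X during A: none.
Via C — items with X during C: none.
Via G — items with X during G: none.
Via U — items with X during U: A.
Union: A.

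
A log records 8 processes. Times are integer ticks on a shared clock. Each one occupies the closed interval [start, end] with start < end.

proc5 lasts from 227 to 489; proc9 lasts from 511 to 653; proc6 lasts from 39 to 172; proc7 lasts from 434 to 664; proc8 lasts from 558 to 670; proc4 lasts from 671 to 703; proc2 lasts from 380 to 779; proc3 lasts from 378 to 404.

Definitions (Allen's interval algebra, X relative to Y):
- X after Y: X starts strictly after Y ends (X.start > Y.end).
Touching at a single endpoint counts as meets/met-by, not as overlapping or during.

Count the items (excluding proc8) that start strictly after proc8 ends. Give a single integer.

1

Target proc8 = [558, 670].
proc2 [380, 779] → contains → no.
proc3 [378, 404] → before → no.
proc4 [671, 703] → after → counts.
proc5 [227, 489] → before → no.
proc6 [39, 172] → before → no.
proc7 [434, 664] → overlaps → no.
proc9 [511, 653] → overlaps → no.
Total: 1.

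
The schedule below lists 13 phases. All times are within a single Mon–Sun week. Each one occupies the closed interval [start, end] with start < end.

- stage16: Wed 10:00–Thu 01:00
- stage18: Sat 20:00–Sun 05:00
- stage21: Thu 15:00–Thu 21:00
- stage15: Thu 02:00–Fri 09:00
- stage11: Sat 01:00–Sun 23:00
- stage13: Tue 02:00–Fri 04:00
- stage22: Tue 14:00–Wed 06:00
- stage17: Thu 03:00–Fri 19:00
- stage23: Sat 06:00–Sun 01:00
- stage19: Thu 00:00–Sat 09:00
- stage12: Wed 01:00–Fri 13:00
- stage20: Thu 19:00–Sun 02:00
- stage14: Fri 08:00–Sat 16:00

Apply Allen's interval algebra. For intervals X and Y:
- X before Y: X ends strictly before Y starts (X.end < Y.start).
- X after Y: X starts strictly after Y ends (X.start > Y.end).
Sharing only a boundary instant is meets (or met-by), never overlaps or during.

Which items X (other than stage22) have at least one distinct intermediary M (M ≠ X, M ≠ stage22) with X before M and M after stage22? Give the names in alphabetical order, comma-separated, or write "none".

stage12, stage13, stage14, stage15, stage16, stage17, stage19, stage21

Target stage22 = [Tue 14:00, Wed 06:00].
Intermediaries M with M after stage22: stage11, stage14, stage15, stage16, stage17, stage18, stage19, stage20, stage21, stage23.
Via stage11 — items with X before stage11: stage12, stage13, stage15, stage16, stage17, stage21.
Via stage14 — items with X before stage14: stage13, stage16, stage21.
Via stage15 — items with X before stage15: stage16.
Via stage16 — items with X before stage16: none.
Via stage17 — items with X before stage17: stage16.
Via stage18 — items with X before stage18: stage12, stage13, stage14, stage15, stage16, stage17, stage19, stage21.
Via stage19 — items with X before stage19: none.
Via stage20 — items with X before stage20: stage16.
Via stage21 — items with X before stage21: stage16.
Via stage23 — items with X before stage23: stage12, stage13, stage15, stage16, stage17, stage21.
Union: stage12, stage13, stage14, stage15, stage16, stage17, stage19, stage21.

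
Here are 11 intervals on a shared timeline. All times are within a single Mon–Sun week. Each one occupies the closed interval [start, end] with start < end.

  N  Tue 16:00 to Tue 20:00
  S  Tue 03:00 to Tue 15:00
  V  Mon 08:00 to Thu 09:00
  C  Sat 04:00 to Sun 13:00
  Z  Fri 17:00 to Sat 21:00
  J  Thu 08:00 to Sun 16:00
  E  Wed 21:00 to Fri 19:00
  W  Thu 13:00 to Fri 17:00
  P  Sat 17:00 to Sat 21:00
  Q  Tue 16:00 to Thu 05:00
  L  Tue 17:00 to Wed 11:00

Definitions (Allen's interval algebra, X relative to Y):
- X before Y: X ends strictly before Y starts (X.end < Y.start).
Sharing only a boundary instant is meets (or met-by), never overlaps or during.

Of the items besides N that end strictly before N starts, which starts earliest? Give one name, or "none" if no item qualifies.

S

Target N = [Tue 16:00, Tue 20:00].
C [Sat 04:00, Sun 13:00] → after → excluded.
E [Wed 21:00, Fri 19:00] → after → excluded.
J [Thu 08:00, Sun 16:00] → after → excluded.
L [Tue 17:00, Wed 11:00] → overlapped-by → excluded.
P [Sat 17:00, Sat 21:00] → after → excluded.
Q [Tue 16:00, Thu 05:00] → started-by → excluded.
S [Tue 03:00, Tue 15:00] → before → candidate.
V [Mon 08:00, Thu 09:00] → contains → excluded.
W [Thu 13:00, Fri 17:00] → after → excluded.
Z [Fri 17:00, Sat 21:00] → after → excluded.
Among candidates, earliest start is Tue 03:00 → S.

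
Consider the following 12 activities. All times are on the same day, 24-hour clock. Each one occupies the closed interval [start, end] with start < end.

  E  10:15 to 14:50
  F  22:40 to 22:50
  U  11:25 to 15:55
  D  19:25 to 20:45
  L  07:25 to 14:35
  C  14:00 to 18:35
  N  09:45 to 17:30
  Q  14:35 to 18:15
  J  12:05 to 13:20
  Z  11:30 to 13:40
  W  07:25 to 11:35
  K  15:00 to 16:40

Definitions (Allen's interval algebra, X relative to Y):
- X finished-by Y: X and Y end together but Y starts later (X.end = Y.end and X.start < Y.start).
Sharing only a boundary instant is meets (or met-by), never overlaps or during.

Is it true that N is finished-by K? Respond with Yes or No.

No

N = [09:45, 17:30], K = [15:00, 16:40].
Actual relation of N to K: contains.
Asked whether 'finished-by' holds → No.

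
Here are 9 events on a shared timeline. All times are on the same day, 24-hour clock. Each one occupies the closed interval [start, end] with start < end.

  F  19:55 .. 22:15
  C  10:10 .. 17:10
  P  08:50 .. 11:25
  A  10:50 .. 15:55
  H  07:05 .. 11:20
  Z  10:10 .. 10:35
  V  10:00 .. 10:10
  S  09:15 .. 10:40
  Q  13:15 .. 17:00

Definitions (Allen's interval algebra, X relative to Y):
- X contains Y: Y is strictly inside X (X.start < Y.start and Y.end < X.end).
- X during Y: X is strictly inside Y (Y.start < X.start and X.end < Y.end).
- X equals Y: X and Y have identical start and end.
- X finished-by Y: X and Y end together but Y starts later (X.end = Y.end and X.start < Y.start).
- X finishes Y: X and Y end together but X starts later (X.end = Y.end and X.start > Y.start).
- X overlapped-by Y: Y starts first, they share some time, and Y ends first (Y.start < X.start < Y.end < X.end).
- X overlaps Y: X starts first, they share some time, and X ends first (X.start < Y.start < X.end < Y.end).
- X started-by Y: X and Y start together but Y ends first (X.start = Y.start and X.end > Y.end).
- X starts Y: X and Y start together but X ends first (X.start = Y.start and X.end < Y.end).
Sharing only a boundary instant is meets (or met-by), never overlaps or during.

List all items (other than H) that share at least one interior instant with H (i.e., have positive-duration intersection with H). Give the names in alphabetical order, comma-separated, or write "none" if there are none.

Target H = [07:05, 11:20].
A [10:50, 15:55] → overlapped-by → yes.
C [10:10, 17:10] → overlapped-by → yes.
F [19:55, 22:15] → after → no.
P [08:50, 11:25] → overlapped-by → yes.
Q [13:15, 17:00] → after → no.
S [09:15, 10:40] → during → yes.
V [10:00, 10:10] → during → yes.
Z [10:10, 10:35] → during → yes.
Result: A, C, P, S, V, Z.

A, C, P, S, V, Z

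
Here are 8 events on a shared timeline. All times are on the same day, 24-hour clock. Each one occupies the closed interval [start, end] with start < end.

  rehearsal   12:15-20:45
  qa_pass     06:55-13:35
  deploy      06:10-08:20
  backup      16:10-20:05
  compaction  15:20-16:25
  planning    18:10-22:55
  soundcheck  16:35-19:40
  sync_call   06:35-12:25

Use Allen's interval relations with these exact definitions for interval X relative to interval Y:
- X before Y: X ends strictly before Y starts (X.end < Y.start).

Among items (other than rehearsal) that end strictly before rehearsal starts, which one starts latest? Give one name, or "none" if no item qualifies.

Target rehearsal = [12:15, 20:45].
backup [16:10, 20:05] → during → excluded.
compaction [15:20, 16:25] → during → excluded.
deploy [06:10, 08:20] → before → candidate.
planning [18:10, 22:55] → overlapped-by → excluded.
qa_pass [06:55, 13:35] → overlaps → excluded.
soundcheck [16:35, 19:40] → during → excluded.
sync_call [06:35, 12:25] → overlaps → excluded.
Among candidates, latest start is 06:10 → deploy.

deploy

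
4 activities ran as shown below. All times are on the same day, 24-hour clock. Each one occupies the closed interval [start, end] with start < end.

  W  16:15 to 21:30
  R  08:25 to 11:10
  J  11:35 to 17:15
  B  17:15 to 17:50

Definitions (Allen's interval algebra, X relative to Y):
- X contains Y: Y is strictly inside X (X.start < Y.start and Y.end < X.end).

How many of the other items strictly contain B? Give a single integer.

Target B = [17:15, 17:50].
J [11:35, 17:15] → meets → no.
R [08:25, 11:10] → before → no.
W [16:15, 21:30] → contains → counts.
Total: 1.

1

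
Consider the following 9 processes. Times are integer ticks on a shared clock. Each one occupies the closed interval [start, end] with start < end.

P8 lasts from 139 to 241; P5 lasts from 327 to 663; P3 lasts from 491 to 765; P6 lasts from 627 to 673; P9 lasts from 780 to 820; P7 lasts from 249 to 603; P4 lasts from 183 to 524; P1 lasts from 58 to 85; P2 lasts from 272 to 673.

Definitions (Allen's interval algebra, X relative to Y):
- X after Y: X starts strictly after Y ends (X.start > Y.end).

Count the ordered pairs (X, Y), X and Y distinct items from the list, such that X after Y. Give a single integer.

22

Checking all 72 ordered pairs for relation 'after'; matching pairs in alphabetical order:
(P2, P1): P2 after P1 ✓
(P2, P8): P2 after P8 ✓
(P3, P1): P3 after P1 ✓
(P3, P8): P3 after P8 ✓
(P4, P1): P4 after P1 ✓
(P5, P1): P5 after P1 ✓
(P5, P8): P5 after P8 ✓
(P6, P1): P6 after P1 ✓
(P6, P4): P6 after P4 ✓
(P6, P7): P6 after P7 ✓
(P6, P8): P6 after P8 ✓
(P7, P1): P7 after P1 ✓
(P7, P8): P7 after P8 ✓
(P8, P1): P8 after P1 ✓
(P9, P1): P9 after P1 ✓
(P9, P2): P9 after P2 ✓
(P9, P3): P9 after P3 ✓
(P9, P4): P9 after P4 ✓
(P9, P5): P9 after P5 ✓
(P9, P6): P9 after P6 ✓
(P9, P7): P9 after P7 ✓
(P9, P8): P9 after P8 ✓
Count: 22.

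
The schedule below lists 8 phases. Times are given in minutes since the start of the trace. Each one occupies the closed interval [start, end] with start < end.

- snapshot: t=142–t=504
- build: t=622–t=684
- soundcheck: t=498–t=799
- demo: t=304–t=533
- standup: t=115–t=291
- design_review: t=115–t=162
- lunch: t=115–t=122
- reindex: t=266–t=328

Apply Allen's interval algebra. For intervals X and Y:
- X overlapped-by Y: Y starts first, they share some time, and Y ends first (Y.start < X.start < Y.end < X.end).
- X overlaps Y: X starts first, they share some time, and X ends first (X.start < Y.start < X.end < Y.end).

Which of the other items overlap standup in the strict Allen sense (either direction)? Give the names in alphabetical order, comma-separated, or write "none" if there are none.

Target standup = [t=115, t=291].
build [t=622, t=684] → after → no.
demo [t=304, t=533] → after → no.
design_review [t=115, t=162] → starts → no.
lunch [t=115, t=122] → starts → no.
reindex [t=266, t=328] → overlapped-by → yes.
snapshot [t=142, t=504] → overlapped-by → yes.
soundcheck [t=498, t=799] → after → no.
Result: reindex, snapshot.

reindex, snapshot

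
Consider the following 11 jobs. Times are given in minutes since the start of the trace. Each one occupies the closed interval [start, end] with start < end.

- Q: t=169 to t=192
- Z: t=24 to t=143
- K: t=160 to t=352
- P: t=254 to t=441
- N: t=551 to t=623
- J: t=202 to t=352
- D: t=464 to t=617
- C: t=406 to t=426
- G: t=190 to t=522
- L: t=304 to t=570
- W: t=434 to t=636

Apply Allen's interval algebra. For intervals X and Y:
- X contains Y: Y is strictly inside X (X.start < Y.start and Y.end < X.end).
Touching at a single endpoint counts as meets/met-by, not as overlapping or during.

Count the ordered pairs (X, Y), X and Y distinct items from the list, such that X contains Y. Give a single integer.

8

Checking all 110 ordered pairs for relation 'contains'; matching pairs in alphabetical order:
(G, C): G contains C ✓
(G, J): G contains J ✓
(G, P): G contains P ✓
(K, Q): K contains Q ✓
(L, C): L contains C ✓
(P, C): P contains C ✓
(W, D): W contains D ✓
(W, N): W contains N ✓
Count: 8.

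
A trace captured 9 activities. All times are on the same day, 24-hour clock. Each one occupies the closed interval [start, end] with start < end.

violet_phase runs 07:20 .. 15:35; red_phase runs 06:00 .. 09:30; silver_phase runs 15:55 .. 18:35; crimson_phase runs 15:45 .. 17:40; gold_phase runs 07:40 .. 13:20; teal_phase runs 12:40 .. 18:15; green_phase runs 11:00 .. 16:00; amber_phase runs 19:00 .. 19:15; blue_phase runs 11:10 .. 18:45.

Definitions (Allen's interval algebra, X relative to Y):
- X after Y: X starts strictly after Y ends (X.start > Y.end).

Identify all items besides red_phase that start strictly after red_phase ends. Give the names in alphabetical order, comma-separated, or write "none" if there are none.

Target red_phase = [06:00, 09:30].
amber_phase [19:00, 19:15] → after → yes.
blue_phase [11:10, 18:45] → after → yes.
crimson_phase [15:45, 17:40] → after → yes.
gold_phase [07:40, 13:20] → overlapped-by → no.
green_phase [11:00, 16:00] → after → yes.
silver_phase [15:55, 18:35] → after → yes.
teal_phase [12:40, 18:15] → after → yes.
violet_phase [07:20, 15:35] → overlapped-by → no.
Result: amber_phase, blue_phase, crimson_phase, green_phase, silver_phase, teal_phase.

amber_phase, blue_phase, crimson_phase, green_phase, silver_phase, teal_phase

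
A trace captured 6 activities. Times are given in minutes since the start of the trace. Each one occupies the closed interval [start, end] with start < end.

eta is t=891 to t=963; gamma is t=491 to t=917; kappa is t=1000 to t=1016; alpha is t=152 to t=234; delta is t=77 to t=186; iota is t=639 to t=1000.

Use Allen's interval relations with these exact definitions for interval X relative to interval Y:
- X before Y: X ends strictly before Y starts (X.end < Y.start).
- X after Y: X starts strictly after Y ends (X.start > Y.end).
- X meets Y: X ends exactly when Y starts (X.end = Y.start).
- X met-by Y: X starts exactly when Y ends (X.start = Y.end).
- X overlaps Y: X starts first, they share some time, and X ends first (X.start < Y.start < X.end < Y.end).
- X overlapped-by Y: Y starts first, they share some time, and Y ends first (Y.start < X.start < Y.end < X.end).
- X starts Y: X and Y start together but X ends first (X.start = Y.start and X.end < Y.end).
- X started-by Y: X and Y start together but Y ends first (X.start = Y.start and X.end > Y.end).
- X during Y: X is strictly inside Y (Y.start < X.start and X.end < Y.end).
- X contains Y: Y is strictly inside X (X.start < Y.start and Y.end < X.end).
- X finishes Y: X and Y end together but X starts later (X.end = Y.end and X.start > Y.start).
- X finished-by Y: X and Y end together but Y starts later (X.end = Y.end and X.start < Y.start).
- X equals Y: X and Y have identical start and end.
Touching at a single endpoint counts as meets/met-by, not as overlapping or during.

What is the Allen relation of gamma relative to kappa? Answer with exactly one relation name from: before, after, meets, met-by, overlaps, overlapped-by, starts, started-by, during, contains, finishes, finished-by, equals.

gamma = [t=491, t=917]; kappa = [t=1000, t=1016].
Compare endpoints: gamma.start < kappa.start, gamma.start < kappa.end, gamma.end < kappa.start, gamma.end < kappa.end.
That pattern is 'before'.

before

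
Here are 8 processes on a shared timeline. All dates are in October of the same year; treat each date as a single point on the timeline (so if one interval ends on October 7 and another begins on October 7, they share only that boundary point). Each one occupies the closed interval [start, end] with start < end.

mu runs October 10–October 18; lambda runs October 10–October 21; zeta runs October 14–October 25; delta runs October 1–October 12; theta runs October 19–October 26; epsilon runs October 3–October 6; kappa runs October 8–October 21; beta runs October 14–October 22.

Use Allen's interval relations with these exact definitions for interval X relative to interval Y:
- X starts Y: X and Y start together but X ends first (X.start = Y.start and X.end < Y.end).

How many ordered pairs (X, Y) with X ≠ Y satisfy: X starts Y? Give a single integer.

Checking all 56 ordered pairs for relation 'starts'; matching pairs in alphabetical order:
(beta, zeta): beta starts zeta ✓
(mu, lambda): mu starts lambda ✓
Count: 2.

2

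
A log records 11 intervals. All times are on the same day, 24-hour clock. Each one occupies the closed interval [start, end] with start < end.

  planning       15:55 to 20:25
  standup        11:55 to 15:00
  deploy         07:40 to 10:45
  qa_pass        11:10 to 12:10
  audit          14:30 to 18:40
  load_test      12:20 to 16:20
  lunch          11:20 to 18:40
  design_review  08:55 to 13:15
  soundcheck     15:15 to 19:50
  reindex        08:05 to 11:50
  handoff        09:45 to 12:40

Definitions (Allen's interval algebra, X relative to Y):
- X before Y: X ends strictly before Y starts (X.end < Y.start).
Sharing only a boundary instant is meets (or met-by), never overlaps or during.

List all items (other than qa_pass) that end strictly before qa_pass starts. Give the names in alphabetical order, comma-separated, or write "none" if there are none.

Target qa_pass = [11:10, 12:10].
audit [14:30, 18:40] → after → no.
deploy [07:40, 10:45] → before → yes.
design_review [08:55, 13:15] → contains → no.
handoff [09:45, 12:40] → contains → no.
load_test [12:20, 16:20] → after → no.
lunch [11:20, 18:40] → overlapped-by → no.
planning [15:55, 20:25] → after → no.
reindex [08:05, 11:50] → overlaps → no.
soundcheck [15:15, 19:50] → after → no.
standup [11:55, 15:00] → overlapped-by → no.
Result: deploy.

deploy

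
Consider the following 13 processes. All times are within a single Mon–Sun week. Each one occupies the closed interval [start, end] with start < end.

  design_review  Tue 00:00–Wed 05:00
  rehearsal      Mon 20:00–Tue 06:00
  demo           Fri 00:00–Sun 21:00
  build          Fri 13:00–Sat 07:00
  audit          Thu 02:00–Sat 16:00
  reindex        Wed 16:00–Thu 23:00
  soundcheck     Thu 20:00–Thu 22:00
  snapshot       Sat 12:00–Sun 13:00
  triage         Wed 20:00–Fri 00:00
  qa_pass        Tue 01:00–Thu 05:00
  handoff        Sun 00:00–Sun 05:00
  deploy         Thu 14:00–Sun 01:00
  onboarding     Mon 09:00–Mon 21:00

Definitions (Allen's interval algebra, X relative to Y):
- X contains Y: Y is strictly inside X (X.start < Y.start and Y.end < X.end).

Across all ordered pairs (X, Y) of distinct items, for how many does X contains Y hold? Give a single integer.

10

Checking all 156 ordered pairs for relation 'contains'; matching pairs in alphabetical order:
(audit, build): audit contains build ✓
(audit, soundcheck): audit contains soundcheck ✓
(demo, build): demo contains build ✓
(demo, handoff): demo contains handoff ✓
(demo, snapshot): demo contains snapshot ✓
(deploy, build): deploy contains build ✓
(deploy, soundcheck): deploy contains soundcheck ✓
(reindex, soundcheck): reindex contains soundcheck ✓
(snapshot, handoff): snapshot contains handoff ✓
(triage, soundcheck): triage contains soundcheck ✓
Count: 10.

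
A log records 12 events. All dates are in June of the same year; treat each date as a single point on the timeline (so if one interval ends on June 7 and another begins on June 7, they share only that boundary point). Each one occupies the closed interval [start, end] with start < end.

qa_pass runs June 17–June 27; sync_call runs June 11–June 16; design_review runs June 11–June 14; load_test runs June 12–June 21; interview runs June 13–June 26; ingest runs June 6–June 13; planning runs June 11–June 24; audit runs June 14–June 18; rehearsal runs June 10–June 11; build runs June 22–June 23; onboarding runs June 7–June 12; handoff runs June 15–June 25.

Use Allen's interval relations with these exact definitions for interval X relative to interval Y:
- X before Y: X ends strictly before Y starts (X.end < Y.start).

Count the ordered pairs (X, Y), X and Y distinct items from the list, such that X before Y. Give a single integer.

22

Checking all 132 ordered pairs for relation 'before'; matching pairs in alphabetical order:
(audit, build): audit before build ✓
(design_review, build): design_review before build ✓
(design_review, handoff): design_review before handoff ✓
(design_review, qa_pass): design_review before qa_pass ✓
(ingest, audit): ingest before audit ✓
(ingest, build): ingest before build ✓
(ingest, handoff): ingest before handoff ✓
(ingest, qa_pass): ingest before qa_pass ✓
(load_test, build): load_test before build ✓
(onboarding, audit): onboarding before audit ✓
(onboarding, build): onboarding before build ✓
(onboarding, handoff): onboarding before handoff ✓
(onboarding, interview): onboarding before interview ✓
(onboarding, qa_pass): onboarding before qa_pass ✓
(rehearsal, audit): rehearsal before audit ✓
(rehearsal, build): rehearsal before build ✓
(rehearsal, handoff): rehearsal before handoff ✓
(rehearsal, interview): rehearsal before interview ✓
(rehearsal, load_test): rehearsal before load_test ✓
(rehearsal, qa_pass): rehearsal before qa_pass ✓
(sync_call, build): sync_call before build ✓
(sync_call, qa_pass): sync_call before qa_pass ✓
Count: 22.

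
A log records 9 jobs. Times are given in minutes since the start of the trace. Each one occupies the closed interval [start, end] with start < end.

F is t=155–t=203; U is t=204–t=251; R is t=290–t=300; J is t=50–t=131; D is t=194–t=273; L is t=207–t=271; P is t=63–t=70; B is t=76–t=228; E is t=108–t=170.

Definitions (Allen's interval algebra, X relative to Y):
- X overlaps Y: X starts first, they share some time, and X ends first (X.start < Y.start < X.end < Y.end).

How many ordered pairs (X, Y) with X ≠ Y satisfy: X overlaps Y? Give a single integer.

8

Checking all 72 ordered pairs for relation 'overlaps'; matching pairs in alphabetical order:
(B, D): B overlaps D ✓
(B, L): B overlaps L ✓
(B, U): B overlaps U ✓
(E, F): E overlaps F ✓
(F, D): F overlaps D ✓
(J, B): J overlaps B ✓
(J, E): J overlaps E ✓
(U, L): U overlaps L ✓
Count: 8.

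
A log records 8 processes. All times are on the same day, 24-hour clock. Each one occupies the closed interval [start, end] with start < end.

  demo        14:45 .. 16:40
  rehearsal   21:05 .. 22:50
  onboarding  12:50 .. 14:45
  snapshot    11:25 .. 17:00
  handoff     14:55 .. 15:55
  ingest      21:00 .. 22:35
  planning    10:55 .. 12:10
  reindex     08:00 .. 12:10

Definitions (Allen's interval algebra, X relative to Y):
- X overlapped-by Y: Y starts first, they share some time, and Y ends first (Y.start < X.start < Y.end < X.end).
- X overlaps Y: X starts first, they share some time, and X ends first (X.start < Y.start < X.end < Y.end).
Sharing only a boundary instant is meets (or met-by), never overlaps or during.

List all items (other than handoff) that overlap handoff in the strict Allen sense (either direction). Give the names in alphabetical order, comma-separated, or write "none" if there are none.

none

Target handoff = [14:55, 15:55].
demo [14:45, 16:40] → contains → no.
ingest [21:00, 22:35] → after → no.
onboarding [12:50, 14:45] → before → no.
planning [10:55, 12:10] → before → no.
rehearsal [21:05, 22:50] → after → no.
reindex [08:00, 12:10] → before → no.
snapshot [11:25, 17:00] → contains → no.
Result: none.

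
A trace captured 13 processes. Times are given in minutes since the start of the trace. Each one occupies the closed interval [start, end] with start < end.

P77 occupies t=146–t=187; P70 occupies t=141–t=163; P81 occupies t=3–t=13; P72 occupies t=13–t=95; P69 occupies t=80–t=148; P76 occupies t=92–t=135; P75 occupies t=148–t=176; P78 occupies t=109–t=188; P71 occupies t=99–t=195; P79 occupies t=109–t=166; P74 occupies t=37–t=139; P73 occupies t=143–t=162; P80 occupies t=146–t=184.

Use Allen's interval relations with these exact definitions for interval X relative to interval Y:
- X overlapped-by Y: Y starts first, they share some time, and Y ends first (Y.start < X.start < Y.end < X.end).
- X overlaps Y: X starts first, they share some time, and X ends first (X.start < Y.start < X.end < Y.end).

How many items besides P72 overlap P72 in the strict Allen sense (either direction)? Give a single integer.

3

Target P72 = [t=13, t=95].
P69 [t=80, t=148] → overlapped-by → counts.
P70 [t=141, t=163] → after → no.
P71 [t=99, t=195] → after → no.
P73 [t=143, t=162] → after → no.
P74 [t=37, t=139] → overlapped-by → counts.
P75 [t=148, t=176] → after → no.
P76 [t=92, t=135] → overlapped-by → counts.
P77 [t=146, t=187] → after → no.
P78 [t=109, t=188] → after → no.
P79 [t=109, t=166] → after → no.
P80 [t=146, t=184] → after → no.
P81 [t=3, t=13] → meets → no.
Total: 3.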